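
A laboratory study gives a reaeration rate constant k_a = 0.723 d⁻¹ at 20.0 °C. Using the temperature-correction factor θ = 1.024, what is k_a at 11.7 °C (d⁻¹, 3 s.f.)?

k_a(T₂) = k_a(T₁) · θ^(T₂−T₁) = 0.723 × 1.024^(11.7−20.0)
= 0.723 × 1.024^-8.30 = 0.723 × 0.8213 = 0.5938 d⁻¹.

k_a ≈ 0.594 d⁻¹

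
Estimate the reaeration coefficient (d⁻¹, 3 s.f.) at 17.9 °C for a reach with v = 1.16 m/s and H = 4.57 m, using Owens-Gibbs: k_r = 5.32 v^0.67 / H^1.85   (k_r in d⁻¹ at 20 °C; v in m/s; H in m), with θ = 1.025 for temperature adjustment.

k_r(20) = 5.32 × 1.16^0.67 / 4.57^1.85 = 5.32 × 1.105 / 16.63 = 0.3534 d⁻¹.
k_r(17.9) = 0.3534 × 1.025^(17.9−20) = 0.3534 × 0.9495 = 0.3355 d⁻¹.

k_r ≈ 0.336 d⁻¹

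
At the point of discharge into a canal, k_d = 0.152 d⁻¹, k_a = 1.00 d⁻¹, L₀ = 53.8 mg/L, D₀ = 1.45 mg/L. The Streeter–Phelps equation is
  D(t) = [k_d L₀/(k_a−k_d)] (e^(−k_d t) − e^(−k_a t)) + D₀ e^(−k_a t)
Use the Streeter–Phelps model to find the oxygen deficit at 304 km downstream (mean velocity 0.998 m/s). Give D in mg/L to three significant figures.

Travel time t = x/v = 304 km / (0.998 m/s) = 304000 m / 0.998 m/s = 304600 s = 3.526 d.
k_d L₀/(k_a−k_d) = 0.152×53.8/(1.00−0.152) = 8.178/0.8480 = 9.643 mg/L.
e^(−k_d t) = e^(−0.152×3.526) = 0.5852; e^(−k_a t) = e^(−1.00×3.526) = 0.02944.
D = 9.643 × (0.5852 − 0.02944) + 1.45 × 0.02944 = 5.359 + 0.04268 = 5.402 mg/L.

D ≈ 5.40 mg/L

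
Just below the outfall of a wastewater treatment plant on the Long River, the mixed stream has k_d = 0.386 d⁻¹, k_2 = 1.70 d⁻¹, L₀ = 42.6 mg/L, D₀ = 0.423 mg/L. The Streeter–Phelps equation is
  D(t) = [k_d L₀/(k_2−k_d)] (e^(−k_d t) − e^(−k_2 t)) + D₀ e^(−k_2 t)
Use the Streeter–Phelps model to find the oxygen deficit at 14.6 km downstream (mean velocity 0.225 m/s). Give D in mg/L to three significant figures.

Travel time t = x/v = 14.6 km / (0.225 m/s) = 14600 m / 0.225 m/s = 64890 s = 0.7510 d.
k_d L₀/(k_2−k_d) = 0.386×42.6/(1.70−0.386) = 16.44/1.314 = 12.51 mg/L.
e^(−k_d t) = e^(−0.386×0.7510) = 0.7483; e^(−k_2 t) = e^(−1.70×0.7510) = 0.2789.
D = 12.51 × (0.7483 − 0.2789) + 0.423 × 0.2789 = 5.874 + 0.1180 = 5.992 mg/L.

D ≈ 5.99 mg/L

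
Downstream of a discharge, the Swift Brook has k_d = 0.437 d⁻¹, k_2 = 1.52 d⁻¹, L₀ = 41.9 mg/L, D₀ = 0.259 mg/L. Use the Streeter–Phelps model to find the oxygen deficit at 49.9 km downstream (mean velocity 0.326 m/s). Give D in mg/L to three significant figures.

Travel time t = x/v = 49.9 km / (0.326 m/s) = 49900 m / 0.326 m/s = 153100 s = 1.772 d.
k_d L₀/(k_2−k_d) = 0.437×41.9/(1.52−0.437) = 18.31/1.083 = 16.91 mg/L.
e^(−k_d t) = e^(−0.437×1.772) = 0.4611; e^(−k_2 t) = e^(−1.52×1.772) = 0.06769.
D = 16.91 × (0.4611 − 0.06769) + 0.259 × 0.06769 = 6.651 + 0.01753 = 6.669 mg/L.

D ≈ 6.67 mg/L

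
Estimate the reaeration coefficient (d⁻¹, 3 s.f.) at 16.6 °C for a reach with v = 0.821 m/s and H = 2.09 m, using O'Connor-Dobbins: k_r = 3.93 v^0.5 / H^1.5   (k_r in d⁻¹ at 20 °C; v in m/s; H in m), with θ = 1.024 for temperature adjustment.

k_r ≈ 1.09 d⁻¹

k_r(20) = 3.93 × 0.821^0.5 / 2.09^1.5 = 3.93 × 0.9061 / 3.021 = 1.179 d⁻¹.
k_r(16.6) = 1.179 × 1.024^(16.6−20) = 1.179 × 0.9225 = 1.087 d⁻¹.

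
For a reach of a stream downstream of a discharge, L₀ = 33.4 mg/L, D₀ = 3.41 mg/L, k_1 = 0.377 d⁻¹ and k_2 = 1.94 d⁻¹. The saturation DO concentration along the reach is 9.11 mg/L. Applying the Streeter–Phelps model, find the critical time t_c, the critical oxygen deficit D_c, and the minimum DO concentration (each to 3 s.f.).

t_c ≈ 0.696 d; D_c ≈ 4.99 mg/L; min DO ≈ 4.12 mg/L

t_c = [1/(k_2−k_1)] ln[(k_2/k_1)(1 − D₀(k_2−k_1)/(k_1 L₀))]
= [1/(1.94−0.377)] ln[(1.94/0.377)(1 − 3.41×1.563/(0.377×33.4))]
= (1/1.563) ln[5.146 × 0.5767] = 0.6398 × ln(2.968) = 0.6398 × 1.088 = 0.6960 d.
L(t_c) = L₀ e^(−k_1 t_c) = 33.4 × 0.7692 = 25.69 mg/L, and at the critical point k_2 D_c = k_1 L, so D_c = (0.377/1.94) × 25.69 = 4.993 mg/L.
Minimum DO = C_s − D_c = 9.11 − 4.993 = 4.117 mg/L.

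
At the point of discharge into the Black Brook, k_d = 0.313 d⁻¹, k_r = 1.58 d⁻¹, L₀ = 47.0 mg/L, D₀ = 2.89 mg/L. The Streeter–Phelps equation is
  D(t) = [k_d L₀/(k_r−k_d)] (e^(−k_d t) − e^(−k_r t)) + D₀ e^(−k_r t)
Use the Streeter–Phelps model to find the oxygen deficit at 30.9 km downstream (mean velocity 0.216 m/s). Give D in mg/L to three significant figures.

Travel time t = x/v = 30.9 km / (0.216 m/s) = 30900 m / 0.216 m/s = 143100 s = 1.656 d.
k_d L₀/(k_r−k_d) = 0.313×47.0/(1.58−0.313) = 14.71/1.267 = 11.61 mg/L.
e^(−k_d t) = e^(−0.313×1.656) = 0.5956; e^(−k_r t) = e^(−1.58×1.656) = 0.07309.
D = 11.61 × (0.5956 − 0.07309) + 2.89 × 0.07309 = 6.066 + 0.2112 = 6.278 mg/L.

D ≈ 6.28 mg/L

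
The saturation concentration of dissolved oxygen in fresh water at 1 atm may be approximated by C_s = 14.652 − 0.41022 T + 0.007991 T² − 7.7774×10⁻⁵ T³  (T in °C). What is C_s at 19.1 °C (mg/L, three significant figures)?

C_s ≈ 9.19 mg/L

C_s = 14.652 − 0.41022×19.1 + 0.007991×19.1² − 7.7774×10⁻⁵×19.1³ = 9.190 mg/L.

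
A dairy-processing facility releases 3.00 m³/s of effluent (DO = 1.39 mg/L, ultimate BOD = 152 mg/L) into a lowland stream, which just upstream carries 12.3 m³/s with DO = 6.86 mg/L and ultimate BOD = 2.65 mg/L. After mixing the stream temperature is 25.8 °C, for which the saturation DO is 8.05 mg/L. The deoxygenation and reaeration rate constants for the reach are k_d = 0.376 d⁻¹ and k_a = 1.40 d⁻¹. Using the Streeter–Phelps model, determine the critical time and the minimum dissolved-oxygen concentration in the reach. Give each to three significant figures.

t_c ≈ 1.07 d; minimum DO ≈ 2.32 mg/L

Mixed DO = (12.3×6.86 + 3.00×1.39)/(12.3+3.00) = 88.55/15.30 = 5.787 mg/L.
Mixed L₀ = (12.3×2.65 + 3.00×152)/(15.30) = 488.6/15.30 = 31.93 mg/L.
Initial deficit D₀ = C_s − DO₀ = 8.05 − 5.787 = 2.263 mg/L.
t_c = (1/1.024) ln[(1.40/0.376)(1 − 2.263×1.024/(0.376×31.93))] = 0.9766 × ln(3.005) = 1.074 d.
D_c = (0.376/1.40) × 31.93 × e^(−0.376×1.074) = 0.2686 × 31.93 × 0.6676 = 5.726 mg/L.
Minimum DO = 8.05 − 5.726 = 2.324 mg/L.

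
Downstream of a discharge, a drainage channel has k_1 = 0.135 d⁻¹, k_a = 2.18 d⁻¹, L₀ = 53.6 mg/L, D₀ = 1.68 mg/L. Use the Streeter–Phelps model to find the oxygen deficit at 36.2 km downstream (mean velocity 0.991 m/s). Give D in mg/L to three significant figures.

D ≈ 2.60 mg/L

Travel time t = x/v = 36.2 km / (0.991 m/s) = 36200 m / 0.991 m/s = 36530 s = 0.4228 d.
k_1 L₀/(k_a−k_1) = 0.135×53.6/(2.18−0.135) = 7.236/2.045 = 3.538 mg/L.
e^(−k_1 t) = e^(−0.135×0.4228) = 0.9445; e^(−k_a t) = e^(−2.18×0.4228) = 0.3979.
D = 3.538 × (0.9445 − 0.3979) + 1.68 × 0.3979 = 1.934 + 0.6684 = 2.603 mg/L.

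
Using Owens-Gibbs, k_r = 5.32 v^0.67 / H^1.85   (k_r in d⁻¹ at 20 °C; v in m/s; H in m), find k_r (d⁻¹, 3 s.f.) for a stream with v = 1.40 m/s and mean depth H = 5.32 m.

k_r ≈ 0.303 d⁻¹

k_r = 5.32 × 1.40^0.67 / 5.32^1.85 = 5.32 × 1.253 / 22.03 = 0.3026 d⁻¹.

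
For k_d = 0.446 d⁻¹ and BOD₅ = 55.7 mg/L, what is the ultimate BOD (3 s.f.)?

L₀ ≈ 62.4 mg/L

BOD₅ = L₀(1 − e^(−5k_d)) ⇒ L₀ = BOD₅ / (1 − e^(−5×0.446))
= 55.7 / (1 − 0.1075) = 55.7 / 0.8925 = 62.41 mg/L.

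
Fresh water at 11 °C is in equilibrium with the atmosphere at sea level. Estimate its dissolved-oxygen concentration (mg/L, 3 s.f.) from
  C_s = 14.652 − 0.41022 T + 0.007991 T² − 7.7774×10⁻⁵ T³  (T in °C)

C_s = 14.652 − 0.41022×11 + 0.007991×11² − 7.7774×10⁻⁵×11³ = 11.00 mg/L.

C_s ≈ 11.0 mg/L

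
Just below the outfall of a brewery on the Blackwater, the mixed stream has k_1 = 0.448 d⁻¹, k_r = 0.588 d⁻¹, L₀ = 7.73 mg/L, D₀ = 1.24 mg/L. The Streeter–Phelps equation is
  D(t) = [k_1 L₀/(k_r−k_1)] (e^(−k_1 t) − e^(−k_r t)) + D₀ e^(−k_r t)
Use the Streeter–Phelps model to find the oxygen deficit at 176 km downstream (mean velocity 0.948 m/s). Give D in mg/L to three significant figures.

Travel time t = x/v = 176 km / (0.948 m/s) = 176000 m / 0.948 m/s = 185700 s = 2.149 d.
k_1 L₀/(k_r−k_1) = 0.448×7.73/(0.588−0.448) = 3.463/0.1400 = 24.74 mg/L.
e^(−k_1 t) = e^(−0.448×2.149) = 0.3819; e^(−k_r t) = e^(−0.588×2.149) = 0.2827.
D = 24.74 × (0.3819 − 0.2827) + 1.24 × 0.2827 = 2.454 + 0.3505 = 2.805 mg/L.

D ≈ 2.80 mg/L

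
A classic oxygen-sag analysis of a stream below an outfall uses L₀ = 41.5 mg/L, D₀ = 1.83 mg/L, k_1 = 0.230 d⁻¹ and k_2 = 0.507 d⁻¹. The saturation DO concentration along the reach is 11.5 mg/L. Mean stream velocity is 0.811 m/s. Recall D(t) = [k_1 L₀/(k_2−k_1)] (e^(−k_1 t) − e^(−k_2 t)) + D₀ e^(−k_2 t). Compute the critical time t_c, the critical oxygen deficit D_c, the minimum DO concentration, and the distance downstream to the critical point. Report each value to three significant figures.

t_c ≈ 2.66 d; D_c ≈ 10.2 mg/L; min DO ≈ 1.28 mg/L; x_c ≈ 186 km

At the critical point dD/dt = 0, so k_1 L₀ e^(−k_1 t) = k_2 D. Substituting D(t) from the Streeter–Phelps equation and solving for t gives
t_c = ln[(k_2/k_1)(1 − D₀(k_2−k_1)/(k_1 L₀))] / (k_2−k_1).
Here k_2−k_1 = 0.2770 d⁻¹ and 1 − D₀(k_2−k_1)/(k_1 L₀) = 1 − 1.83×0.2770/(0.230×41.5) = 0.9469, so
t_c = ln(2.204 × 0.9469) / 0.2770 = 0.7359 / 0.2770 = 2.657 d.
D_c = (k_1/k_2) L₀ e^(−k_1 t_c) = (0.230/0.507) × 41.5 × e^(−0.230×2.657) = 0.4536 × 41.5 × 0.5428 = 10.22 mg/L.
Minimum DO = C_s − D_c = 11.5 − 10.22 = 1.281 mg/L.
x_c = v t_c = 0.811 m/s × 2.657 d × 86400 s/d = 186100 m ≈ 186 km.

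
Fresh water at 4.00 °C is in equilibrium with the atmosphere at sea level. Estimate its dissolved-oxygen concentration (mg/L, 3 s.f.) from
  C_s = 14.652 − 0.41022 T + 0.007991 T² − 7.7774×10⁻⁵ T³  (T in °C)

C_s ≈ 13.1 mg/L

C_s = 14.652 − 0.41022×4.00 + 0.007991×4.00² − 7.7774×10⁻⁵×4.00³ = 13.13 mg/L.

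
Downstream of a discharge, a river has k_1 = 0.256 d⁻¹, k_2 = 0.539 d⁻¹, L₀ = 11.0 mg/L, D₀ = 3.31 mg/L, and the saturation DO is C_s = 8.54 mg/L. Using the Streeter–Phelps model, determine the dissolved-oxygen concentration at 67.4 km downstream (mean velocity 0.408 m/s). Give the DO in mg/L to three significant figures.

DO ≈ 4.81 mg/L

Travel time t = x/v = 67.4 km / (0.408 m/s) = 67400 m / 0.408 m/s = 165200 s = 1.912 d.
k_1 L₀/(k_2−k_1) = 0.256×11.0/(0.539−0.256) = 2.816/0.2830 = 9.951 mg/L.
e^(−k_1 t) = e^(−0.256×1.912) = 0.6130; e^(−k_2 t) = e^(−0.539×1.912) = 0.3568.
D = 9.951 × (0.6130 − 0.3568) + 3.31 × 0.3568 = 2.549 + 1.181 = 3.730 mg/L.
DO = C_s − D = 8.54 − 3.730 = 4.810 mg/L.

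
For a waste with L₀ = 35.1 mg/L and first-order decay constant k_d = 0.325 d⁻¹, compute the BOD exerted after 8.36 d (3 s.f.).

y_t = L₀(1 − e^(−k_d t)) = 35.1 × (1 − e^(−0.325×8.36))
= 35.1 × (1 − 0.06607) = 35.1 × 0.9339 = 32.78 mg/L.

y ≈ 32.8 mg/L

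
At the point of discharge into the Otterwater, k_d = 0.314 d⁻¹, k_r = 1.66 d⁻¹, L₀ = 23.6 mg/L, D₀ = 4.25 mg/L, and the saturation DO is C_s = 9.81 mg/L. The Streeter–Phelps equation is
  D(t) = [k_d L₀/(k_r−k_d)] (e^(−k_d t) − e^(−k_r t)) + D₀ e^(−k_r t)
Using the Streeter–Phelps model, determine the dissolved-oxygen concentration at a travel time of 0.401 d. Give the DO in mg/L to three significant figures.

k_d L₀/(k_r−k_d) = 0.314×23.6/(1.66−0.314) = 7.410/1.346 = 5.505 mg/L.
e^(−k_d t) = e^(−0.314×0.4010) = 0.8817; e^(−k_r t) = e^(−1.66×0.4010) = 0.5139.
D = 5.505 × (0.8817 − 0.5139) + 4.25 × 0.5139 = 2.025 + 2.184 = 4.209 mg/L.
DO = C_s − D = 9.81 − 4.209 = 5.601 mg/L.

DO ≈ 5.60 mg/L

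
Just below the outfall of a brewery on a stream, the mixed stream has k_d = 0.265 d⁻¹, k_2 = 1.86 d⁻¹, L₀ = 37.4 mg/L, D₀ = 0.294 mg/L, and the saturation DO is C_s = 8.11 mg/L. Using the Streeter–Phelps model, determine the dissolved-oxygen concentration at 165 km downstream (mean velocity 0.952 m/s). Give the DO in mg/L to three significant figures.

DO ≈ 4.60 mg/L

Travel time t = x/v = 165 km / (0.952 m/s) = 165000 m / 0.952 m/s = 173300 s = 2.006 d.
k_d L₀/(k_2−k_d) = 0.265×37.4/(1.86−0.265) = 9.911/1.595 = 6.214 mg/L.
e^(−k_d t) = e^(−0.265×2.006) = 0.5877; e^(−k_2 t) = e^(−1.86×2.006) = 0.02396.
D = 6.214 × (0.5877 − 0.02396) + 0.294 × 0.02396 = 3.503 + 0.007046 = 3.510 mg/L.
DO = C_s − D = 8.11 − 3.510 = 4.600 mg/L.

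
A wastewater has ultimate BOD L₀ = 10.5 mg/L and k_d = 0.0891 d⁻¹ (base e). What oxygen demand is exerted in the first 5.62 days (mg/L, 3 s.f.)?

y_t = L₀(1 − e^(−k_d t)) = 10.5 × (1 − e^(−0.0891×5.62))
= 10.5 × (1 − 0.6061) = 10.5 × 0.3939 = 4.136 mg/L.

y ≈ 4.14 mg/L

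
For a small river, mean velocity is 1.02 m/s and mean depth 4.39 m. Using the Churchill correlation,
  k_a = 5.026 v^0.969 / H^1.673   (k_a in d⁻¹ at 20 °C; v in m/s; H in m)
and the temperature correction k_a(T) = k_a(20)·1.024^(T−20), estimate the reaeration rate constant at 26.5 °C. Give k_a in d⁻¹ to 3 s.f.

k_a ≈ 0.503 d⁻¹

k_a(20) = 5.026 × 1.02^0.969 / 4.39^1.673 = 5.026 × 1.019 / 11.88 = 0.4312 d⁻¹.
k_a(26.5) = 0.4312 × 1.024^(26.5−20) = 0.4312 × 1.167 = 0.5031 d⁻¹.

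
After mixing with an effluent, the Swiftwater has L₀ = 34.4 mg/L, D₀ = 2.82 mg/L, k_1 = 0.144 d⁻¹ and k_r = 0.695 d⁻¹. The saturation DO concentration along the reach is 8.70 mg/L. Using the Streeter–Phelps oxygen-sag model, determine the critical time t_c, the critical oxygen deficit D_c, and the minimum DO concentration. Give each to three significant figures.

t_c = [1/(k_r−k_1)] ln[(k_r/k_1)(1 − D₀(k_r−k_1)/(k_1 L₀))]
= [1/(0.695−0.144)] ln[(0.695/0.144)(1 − 2.82×0.5510/(0.144×34.4))]
= (1/0.5510) ln[4.826 × 0.6863] = 1.815 × ln(3.312) = 1.815 × 1.198 = 2.174 d.
D_c = (k_1/k_r) L₀ e^(−k_1 t_c) = (0.144/0.695) × 34.4 × e^(−0.144×2.174) = 0.2072 × 34.4 × 0.7312 = 5.212 mg/L.
Minimum DO = C_s − D_c = 8.70 − 5.212 = 3.488 mg/L.

t_c ≈ 2.17 d; D_c ≈ 5.21 mg/L; min DO ≈ 3.49 mg/L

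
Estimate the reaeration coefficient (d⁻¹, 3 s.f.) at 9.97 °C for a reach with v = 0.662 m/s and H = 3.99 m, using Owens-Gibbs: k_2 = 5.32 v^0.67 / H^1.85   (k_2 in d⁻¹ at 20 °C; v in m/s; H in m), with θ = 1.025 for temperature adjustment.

k_2(20) = 5.32 × 0.662^0.67 / 3.99^1.85 = 5.32 × 0.7585 / 12.94 = 0.3120 d⁻¹.
k_2(9.97) = 0.3120 × 1.025^(9.97−20) = 0.3120 × 0.7806 = 0.2435 d⁻¹.

k_2 ≈ 0.244 d⁻¹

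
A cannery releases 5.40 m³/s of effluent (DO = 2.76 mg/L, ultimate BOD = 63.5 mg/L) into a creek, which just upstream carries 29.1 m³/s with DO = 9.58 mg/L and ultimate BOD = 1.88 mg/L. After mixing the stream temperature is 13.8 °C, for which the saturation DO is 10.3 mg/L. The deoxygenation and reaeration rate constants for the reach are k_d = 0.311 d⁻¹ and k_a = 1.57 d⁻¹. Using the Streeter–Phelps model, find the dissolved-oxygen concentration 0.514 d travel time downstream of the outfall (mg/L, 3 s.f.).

DO ≈ 8.35 mg/L

Mixed DO = (29.1×9.58 + 5.40×2.76)/(29.1+5.40) = 293.7/34.50 = 8.513 mg/L.
Mixed L₀ = (29.1×1.88 + 5.40×63.5)/(34.50) = 397.6/34.50 = 11.52 mg/L.
Initial deficit D₀ = C_s − DO₀ = 10.3 − 8.513 = 1.787 mg/L.
D(0.514) = [0.311×11.52/(1.57−0.311)](e^(−0.311×0.514) − e^(−1.57×0.514)) + 1.787 e^(−1.57×0.514)
= 2.847 × (0.8523 − 0.4462) + 1.787 × 0.4462 = 1.954 mg/L.
DO = 10.3 − 1.954 = 8.346 mg/L.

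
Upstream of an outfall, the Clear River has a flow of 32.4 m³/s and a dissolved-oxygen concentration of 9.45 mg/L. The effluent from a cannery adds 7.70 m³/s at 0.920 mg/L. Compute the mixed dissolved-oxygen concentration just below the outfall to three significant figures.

Flow-weighted mixing: C = (Q_r C_r + Q_w C_w)/(Q_r + Q_w)
= (32.4×9.45 + 7.70×0.920)/(32.4 + 7.70) = 313.3/40.10 = 7.812 mg/L.

7.81 mg/L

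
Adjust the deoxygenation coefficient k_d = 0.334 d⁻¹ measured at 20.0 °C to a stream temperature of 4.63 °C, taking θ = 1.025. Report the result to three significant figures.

k_d(T₂) = k_d(T₁) · θ^(T₂−T₁) = 0.334 × 1.025^(4.63−20.0)
= 0.334 × 1.025^-15.4 = 0.334 × 0.6842 = 0.2285 d⁻¹.

k_d ≈ 0.229 d⁻¹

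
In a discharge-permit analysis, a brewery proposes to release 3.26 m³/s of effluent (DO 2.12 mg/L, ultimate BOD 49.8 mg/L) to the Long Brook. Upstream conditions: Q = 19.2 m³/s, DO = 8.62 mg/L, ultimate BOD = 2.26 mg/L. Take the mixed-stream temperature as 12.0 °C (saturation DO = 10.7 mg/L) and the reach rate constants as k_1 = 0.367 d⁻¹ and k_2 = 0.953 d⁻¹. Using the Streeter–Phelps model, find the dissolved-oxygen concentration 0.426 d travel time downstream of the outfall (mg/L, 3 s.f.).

DO ≈ 7.60 mg/L

Mixed DO = (19.2×8.62 + 3.26×2.12)/(19.2+3.26) = 172.4/22.46 = 7.677 mg/L.
Mixed L₀ = (19.2×2.26 + 3.26×49.8)/(22.46) = 205.7/22.46 = 9.160 mg/L.
Initial deficit D₀ = C_s − DO₀ = 10.7 − 7.677 = 3.023 mg/L.
D(0.426) = [0.367×9.160/(0.953−0.367)](e^(−0.367×0.426) − e^(−0.953×0.426)) + 3.023 e^(−0.953×0.426)
= 5.737 × (0.8553 − 0.6663) + 3.023 × 0.6663 = 3.099 mg/L.
DO = 10.7 − 3.099 = 7.601 mg/L.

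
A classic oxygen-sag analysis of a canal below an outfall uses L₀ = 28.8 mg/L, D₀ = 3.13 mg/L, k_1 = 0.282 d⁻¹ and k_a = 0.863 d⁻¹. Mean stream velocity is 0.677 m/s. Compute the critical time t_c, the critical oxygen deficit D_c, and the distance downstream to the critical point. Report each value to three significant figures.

At the critical point dD/dt = 0, so k_1 L₀ e^(−k_1 t) = k_a D. Substituting D(t) from the Streeter–Phelps equation and solving for t gives
t_c = ln[(k_a/k_1)(1 − D₀(k_a−k_1)/(k_1 L₀))] / (k_a−k_1).
Here k_a−k_1 = 0.5810 d⁻¹ and 1 − D₀(k_a−k_1)/(k_1 L₀) = 1 − 3.13×0.5810/(0.282×28.8) = 0.7761, so
t_c = ln(3.060 × 0.7761) / 0.5810 = 0.8650 / 0.5810 = 1.489 d.
L(t_c) = L₀ e^(−k_1 t_c) = 28.8 × 0.6571 = 18.93 mg/L, and at the critical point k_a D_c = k_1 L, so D_c = (0.282/0.863) × 18.93 = 6.184 mg/L.
x_c = v t_c = 0.677 m/s × 1.489 d × 86400 s/d = 87090 m ≈ 87.1 km.

t_c ≈ 1.49 d; D_c ≈ 6.18 mg/L; x_c ≈ 87.1 km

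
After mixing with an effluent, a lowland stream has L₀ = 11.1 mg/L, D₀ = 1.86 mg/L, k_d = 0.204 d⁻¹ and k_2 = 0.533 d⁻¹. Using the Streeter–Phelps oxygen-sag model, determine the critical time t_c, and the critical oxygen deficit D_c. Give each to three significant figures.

At the critical point dD/dt = 0, so k_d L₀ e^(−k_d t) = k_2 D. Substituting D(t) from the Streeter–Phelps equation and solving for t gives
t_c = ln[(k_2/k_d)(1 − D₀(k_2−k_d)/(k_d L₀))] / (k_2−k_d).
Here k_2−k_d = 0.3290 d⁻¹ and 1 − D₀(k_2−k_d)/(k_d L₀) = 1 − 1.86×0.3290/(0.204×11.1) = 0.7298, so
t_c = ln(2.613 × 0.7298) / 0.3290 = 0.6454 / 0.3290 = 1.962 d.
D_c = (k_d/k_2) L₀ e^(−k_d t_c) = (0.204/0.533) × 11.1 × e^(−0.204×1.962) = 0.3827 × 11.1 × 0.6702 = 2.847 mg/L.

t_c ≈ 1.96 d; D_c ≈ 2.85 mg/L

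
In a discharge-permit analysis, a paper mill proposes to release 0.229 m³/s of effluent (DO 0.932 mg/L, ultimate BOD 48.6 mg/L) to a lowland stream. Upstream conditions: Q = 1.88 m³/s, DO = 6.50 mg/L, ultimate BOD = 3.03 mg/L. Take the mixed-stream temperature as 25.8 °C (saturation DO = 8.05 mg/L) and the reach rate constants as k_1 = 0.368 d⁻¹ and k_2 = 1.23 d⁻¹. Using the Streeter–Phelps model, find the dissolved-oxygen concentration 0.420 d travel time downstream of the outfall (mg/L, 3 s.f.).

DO ≈ 5.88 mg/L

Mixed DO = (1.88×6.50 + 0.229×0.932)/(1.88+0.229) = 12.43/2.109 = 5.895 mg/L.
Mixed L₀ = (1.88×3.03 + 0.229×48.6)/(2.109) = 16.83/2.109 = 7.978 mg/L.
Initial deficit D₀ = C_s − DO₀ = 8.05 − 5.895 = 2.155 mg/L.
D(0.420) = [0.368×7.978/(1.23−0.368)](e^(−0.368×0.420) − e^(−1.23×0.420)) + 2.155 e^(−1.23×0.420)
= 3.406 × (0.8568 − 0.5965) + 2.155 × 0.5965 = 2.172 mg/L.
DO = 8.05 − 2.172 = 5.878 mg/L.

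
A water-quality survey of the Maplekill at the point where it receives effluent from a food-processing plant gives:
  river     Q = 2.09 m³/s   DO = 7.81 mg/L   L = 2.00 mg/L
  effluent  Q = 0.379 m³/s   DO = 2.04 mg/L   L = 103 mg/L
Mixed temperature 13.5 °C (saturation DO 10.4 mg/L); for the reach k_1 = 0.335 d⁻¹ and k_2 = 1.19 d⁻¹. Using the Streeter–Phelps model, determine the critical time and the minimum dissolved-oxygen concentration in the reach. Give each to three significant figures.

Mixed DO = (2.09×7.81 + 0.379×2.04)/(2.09+0.379) = 17.10/2.469 = 6.924 mg/L.
Mixed L₀ = (2.09×2.00 + 0.379×103)/(2.469) = 43.22/2.469 = 17.50 mg/L.
Initial deficit D₀ = C_s − DO₀ = 10.4 − 6.924 = 3.476 mg/L.
t_c = (1/0.8550) ln[(1.19/0.335)(1 − 3.476×0.8550/(0.335×17.50))] = 1.170 × ln(1.752) = 0.6558 d.
D_c = (0.335/1.19) × 17.50 × e^(−0.335×0.6558) = 0.2815 × 17.50 × 0.8028 = 3.956 mg/L.
Minimum DO = 10.4 − 3.956 = 6.444 mg/L.

t_c ≈ 0.656 d; minimum DO ≈ 6.44 mg/L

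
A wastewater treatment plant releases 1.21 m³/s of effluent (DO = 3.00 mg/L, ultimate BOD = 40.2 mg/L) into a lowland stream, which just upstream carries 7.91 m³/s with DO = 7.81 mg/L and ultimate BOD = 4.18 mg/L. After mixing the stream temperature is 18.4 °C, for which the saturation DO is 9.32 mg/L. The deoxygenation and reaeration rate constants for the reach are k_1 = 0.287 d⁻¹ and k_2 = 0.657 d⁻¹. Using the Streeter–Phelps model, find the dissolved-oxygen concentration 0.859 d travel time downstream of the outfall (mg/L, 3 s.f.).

Mixed DO = (7.91×7.81 + 1.21×3.00)/(7.91+1.21) = 65.41/9.120 = 7.172 mg/L.
Mixed L₀ = (7.91×4.18 + 1.21×40.2)/(9.120) = 81.71/9.120 = 8.959 mg/L.
Initial deficit D₀ = C_s − DO₀ = 9.32 − 7.172 = 2.148 mg/L.
D(0.859) = [0.287×8.959/(0.657−0.287)](e^(−0.287×0.859) − e^(−0.657×0.859)) + 2.148 e^(−0.657×0.859)
= 6.949 × (0.7815 − 0.5687) + 2.148 × 0.5687 = 2.700 mg/L.
DO = 9.32 − 2.700 = 6.620 mg/L.

DO ≈ 6.62 mg/L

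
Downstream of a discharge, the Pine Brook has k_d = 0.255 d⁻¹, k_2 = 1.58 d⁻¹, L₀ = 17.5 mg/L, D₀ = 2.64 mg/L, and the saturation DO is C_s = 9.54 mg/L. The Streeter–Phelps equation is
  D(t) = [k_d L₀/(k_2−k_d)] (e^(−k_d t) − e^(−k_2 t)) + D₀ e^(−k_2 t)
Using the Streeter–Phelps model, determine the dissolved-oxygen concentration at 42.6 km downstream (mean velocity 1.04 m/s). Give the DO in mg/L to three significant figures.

Travel time t = x/v = 42.6 km / (1.04 m/s) = 42600 m / 1.04 m/s = 40960 s = 0.4741 d.
k_d L₀/(k_2−k_d) = 0.255×17.5/(1.58−0.255) = 4.463/1.325 = 3.368 mg/L.
e^(−k_d t) = e^(−0.255×0.4741) = 0.8861; e^(−k_2 t) = e^(−1.58×0.4741) = 0.4728.
D = 3.368 × (0.8861 − 0.4728) + 2.64 × 0.4728 = 1.392 + 1.248 = 2.640 mg/L.
DO = C_s − D = 9.54 − 2.640 = 6.900 mg/L.

DO ≈ 6.90 mg/L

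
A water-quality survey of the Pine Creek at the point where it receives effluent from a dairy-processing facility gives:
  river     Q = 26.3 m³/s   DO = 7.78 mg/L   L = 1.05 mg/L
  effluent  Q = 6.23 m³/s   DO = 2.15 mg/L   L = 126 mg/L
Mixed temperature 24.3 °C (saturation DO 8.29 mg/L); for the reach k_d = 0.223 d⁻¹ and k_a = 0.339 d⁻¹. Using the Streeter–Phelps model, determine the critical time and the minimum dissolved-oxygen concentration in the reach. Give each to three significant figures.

t_c ≈ 3.32 d; minimum DO ≈ 0.454 mg/L

Mixed DO = (26.3×7.78 + 6.23×2.15)/(26.3+6.23) = 218.0/32.53 = 6.702 mg/L.
Mixed L₀ = (26.3×1.05 + 6.23×126)/(32.53) = 812.6/32.53 = 24.98 mg/L.
Initial deficit D₀ = C_s − DO₀ = 8.29 − 6.702 = 1.588 mg/L.
t_c = (1/0.1160) ln[(0.339/0.223)(1 − 1.588×0.1160/(0.223×24.98))] = 8.621 × ln(1.470) = 3.321 d.
D_c = (0.223/0.339) × 24.98 × e^(−0.223×3.321) = 0.6578 × 24.98 × 0.4769 = 7.836 mg/L.
Minimum DO = 8.29 − 7.836 = 0.4539 mg/L.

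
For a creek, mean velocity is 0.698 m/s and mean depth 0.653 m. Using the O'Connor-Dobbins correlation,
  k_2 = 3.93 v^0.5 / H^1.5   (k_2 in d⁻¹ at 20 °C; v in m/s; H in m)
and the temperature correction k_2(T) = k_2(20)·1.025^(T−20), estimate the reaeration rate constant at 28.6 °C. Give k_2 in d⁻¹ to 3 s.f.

k_2 ≈ 7.69 d⁻¹

k_2(20) = 3.93 × 0.698^0.5 / 0.653^1.5 = 3.93 × 0.8355 / 0.5277 = 6.222 d⁻¹.
k_2(28.6) = 6.222 × 1.025^(28.6−20) = 6.222 × 1.237 = 7.694 d⁻¹.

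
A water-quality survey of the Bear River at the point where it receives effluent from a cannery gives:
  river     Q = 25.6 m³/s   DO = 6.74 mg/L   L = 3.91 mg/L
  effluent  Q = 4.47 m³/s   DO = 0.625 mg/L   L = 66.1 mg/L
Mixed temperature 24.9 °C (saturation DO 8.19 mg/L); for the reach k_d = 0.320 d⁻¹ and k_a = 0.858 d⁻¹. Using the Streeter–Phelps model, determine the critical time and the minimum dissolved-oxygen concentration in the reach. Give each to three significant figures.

Mixed DO = (25.6×6.74 + 4.47×0.625)/(25.6+4.47) = 175.3/30.07 = 5.831 mg/L.
Mixed L₀ = (25.6×3.91 + 4.47×66.1)/(30.07) = 395.6/30.07 = 13.15 mg/L.
Initial deficit D₀ = C_s − DO₀ = 8.19 − 5.831 = 2.359 mg/L.
t_c = (1/0.5380) ln[(0.858/0.320)(1 − 2.359×0.5380/(0.320×13.15))] = 1.859 × ln(1.873) = 1.166 d.
D_c = (0.320/0.858) × 13.15 × e^(−0.320×1.166) = 0.3730 × 13.15 × 0.6885 = 3.378 mg/L.
Minimum DO = 8.19 − 3.378 = 4.812 mg/L.

t_c ≈ 1.17 d; minimum DO ≈ 4.81 mg/L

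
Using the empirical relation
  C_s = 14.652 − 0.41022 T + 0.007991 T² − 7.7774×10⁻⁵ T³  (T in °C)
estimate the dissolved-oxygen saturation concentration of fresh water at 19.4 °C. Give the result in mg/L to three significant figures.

C_s ≈ 9.13 mg/L

C_s = 14.652 − 0.41022×19.4 + 0.007991×19.4² − 7.7774×10⁻⁵×19.4³ = 9.133 mg/L.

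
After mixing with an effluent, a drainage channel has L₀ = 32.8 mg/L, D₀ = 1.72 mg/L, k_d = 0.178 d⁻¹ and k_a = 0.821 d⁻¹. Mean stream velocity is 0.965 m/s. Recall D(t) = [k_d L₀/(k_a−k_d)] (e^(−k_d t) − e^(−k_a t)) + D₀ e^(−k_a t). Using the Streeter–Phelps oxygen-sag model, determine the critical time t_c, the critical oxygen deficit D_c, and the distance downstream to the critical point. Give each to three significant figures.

t_c ≈ 2.05 d; D_c ≈ 4.94 mg/L; x_c ≈ 171 km

t_c = [1/(k_a−k_d)] ln[(k_a/k_d)(1 − D₀(k_a−k_d)/(k_d L₀))]
= [1/(0.821−0.178)] ln[(0.821/0.178)(1 − 1.72×0.6430/(0.178×32.8))]
= (1/0.6430) ln[4.612 × 0.8106] = 1.555 × ln(3.739) = 1.555 × 1.319 = 2.051 d.
L(t_c) = L₀ e^(−k_d t_c) = 32.8 × 0.6942 = 22.77 mg/L, and at the critical point k_a D_c = k_d L, so D_c = (0.178/0.821) × 22.77 = 4.936 mg/L.
x_c = v t_c = 0.965 m/s × 2.051 d × 86400 s/d = 171000 m ≈ 171 km.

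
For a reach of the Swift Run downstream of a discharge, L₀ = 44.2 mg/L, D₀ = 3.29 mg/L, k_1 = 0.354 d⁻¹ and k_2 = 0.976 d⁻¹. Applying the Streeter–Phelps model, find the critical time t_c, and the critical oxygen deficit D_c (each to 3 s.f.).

t_c ≈ 1.41 d; D_c ≈ 9.75 mg/L

At the critical point dD/dt = 0, so k_1 L₀ e^(−k_1 t) = k_2 D. Substituting D(t) from the Streeter–Phelps equation and solving for t gives
t_c = ln[(k_2/k_1)(1 − D₀(k_2−k_1)/(k_1 L₀))] / (k_2−k_1).
Here k_2−k_1 = 0.6220 d⁻¹ and 1 − D₀(k_2−k_1)/(k_1 L₀) = 1 − 3.29×0.6220/(0.354×44.2) = 0.8692, so
t_c = ln(2.757 × 0.8692) / 0.6220 = 0.8740 / 0.6220 = 1.405 d.
L(t_c) = L₀ e^(−k_1 t_c) = 44.2 × 0.6081 = 26.88 mg/L, and at the critical point k_2 D_c = k_1 L, so D_c = (0.354/0.976) × 26.88 = 9.749 mg/L.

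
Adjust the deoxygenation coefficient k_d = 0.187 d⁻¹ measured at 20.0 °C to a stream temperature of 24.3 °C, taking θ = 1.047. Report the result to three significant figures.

k_d(T₂) = k_d(T₁) · θ^(T₂−T₁) = 0.187 × 1.047^(24.3−20.0)
= 0.187 × 1.047^4.30 = 0.187 × 1.218 = 0.2278 d⁻¹.

k_d ≈ 0.228 d⁻¹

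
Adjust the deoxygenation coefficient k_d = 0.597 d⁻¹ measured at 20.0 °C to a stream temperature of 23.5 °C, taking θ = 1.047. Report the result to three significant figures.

k_d(T₂) = k_d(T₁) · θ^(T₂−T₁) = 0.597 × 1.047^(23.5−20.0)
= 0.597 × 1.047^3.50 = 0.597 × 1.174 = 0.7011 d⁻¹.

k_d ≈ 0.701 d⁻¹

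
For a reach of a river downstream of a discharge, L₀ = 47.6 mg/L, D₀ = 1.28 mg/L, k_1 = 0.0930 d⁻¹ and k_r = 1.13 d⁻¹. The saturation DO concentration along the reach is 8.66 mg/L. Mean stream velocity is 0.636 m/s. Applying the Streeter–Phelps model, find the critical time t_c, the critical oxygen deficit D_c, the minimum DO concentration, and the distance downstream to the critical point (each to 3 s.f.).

At the critical point dD/dt = 0, so k_1 L₀ e^(−k_1 t) = k_r D. Substituting D(t) from the Streeter–Phelps equation and solving for t gives
t_c = ln[(k_r/k_1)(1 − D₀(k_r−k_1)/(k_1 L₀))] / (k_r−k_1).
Here k_r−k_1 = 1.037 d⁻¹ and 1 − D₀(k_r−k_1)/(k_1 L₀) = 1 − 1.28×1.037/(0.0930×47.6) = 0.7002, so
t_c = ln(12.15 × 0.7002) / 1.037 = 2.141 / 1.037 = 2.065 d.
L(t_c) = L₀ e^(−k_1 t_c) = 47.6 × 0.8253 = 39.28 mg/L, and at the critical point k_r D_c = k_1 L, so D_c = (0.0930/1.13) × 39.28 = 3.233 mg/L.
Minimum DO = C_s − D_c = 8.66 − 3.233 = 5.427 mg/L.
x_c = v t_c = 0.636 m/s × 2.065 d × 86400 s/d = 113400 m ≈ 113 km.

t_c ≈ 2.06 d; D_c ≈ 3.23 mg/L; min DO ≈ 5.43 mg/L; x_c ≈ 113 km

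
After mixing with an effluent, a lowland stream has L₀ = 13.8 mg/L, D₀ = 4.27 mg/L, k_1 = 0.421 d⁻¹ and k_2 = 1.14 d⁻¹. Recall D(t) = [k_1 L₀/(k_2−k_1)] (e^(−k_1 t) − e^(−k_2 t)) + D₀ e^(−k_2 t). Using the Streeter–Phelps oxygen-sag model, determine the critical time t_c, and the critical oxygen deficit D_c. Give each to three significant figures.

With k_2/k_1 = 2.708 and 1 − D₀(k_2−k_1)/(k_1 L₀) = 0.4716,
t_c = ln(2.708 × 0.4716) / (1.14 − 0.421) = ln(1.277) / 0.7190 = 0.2444/0.7190 = 0.3400 d.
L(t_c) = L₀ e^(−k_1 t_c) = 13.8 × 0.8666 = 11.96 mg/L, and at the critical point k_2 D_c = k_1 L, so D_c = (0.421/1.14) × 11.96 = 4.417 mg/L.

t_c ≈ 0.340 d; D_c ≈ 4.42 mg/L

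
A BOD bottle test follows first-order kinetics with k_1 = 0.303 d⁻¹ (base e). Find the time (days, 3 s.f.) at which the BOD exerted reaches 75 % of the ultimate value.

y/L₀ = 1 − e^(−k_1 t) = 0.75 ⇒ e^(−k_1 t) = 0.250
t = −ln(0.250) / 0.303 = 1.386 / 0.303 = 4.575 d.

t ≈ 4.58 d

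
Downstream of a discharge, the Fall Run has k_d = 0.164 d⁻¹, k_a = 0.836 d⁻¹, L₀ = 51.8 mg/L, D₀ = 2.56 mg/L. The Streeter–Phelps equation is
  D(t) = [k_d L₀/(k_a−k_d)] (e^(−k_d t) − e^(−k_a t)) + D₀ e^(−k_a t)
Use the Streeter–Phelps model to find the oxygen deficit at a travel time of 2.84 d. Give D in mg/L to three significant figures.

k_d L₀/(k_a−k_d) = 0.164×51.8/(0.836−0.164) = 8.495/0.6720 = 12.64 mg/L.
e^(−k_d t) = e^(−0.164×2.840) = 0.6277; e^(−k_a t) = e^(−0.836×2.840) = 0.09309.
D = 12.64 × (0.6277 − 0.09309) + 2.56 × 0.09309 = 6.758 + 0.2383 = 6.996 mg/L.

D ≈ 7.00 mg/L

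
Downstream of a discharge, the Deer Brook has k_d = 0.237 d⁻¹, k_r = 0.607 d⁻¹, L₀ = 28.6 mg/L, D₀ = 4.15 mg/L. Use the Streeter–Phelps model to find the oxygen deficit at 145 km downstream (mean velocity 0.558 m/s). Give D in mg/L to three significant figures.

Travel time t = x/v = 145 km / (0.558 m/s) = 145000 m / 0.558 m/s = 259900 s = 3.008 d.
k_d L₀/(k_r−k_d) = 0.237×28.6/(0.607−0.237) = 6.778/0.3700 = 18.32 mg/L.
e^(−k_d t) = e^(−0.237×3.008) = 0.4903; e^(−k_r t) = e^(−0.607×3.008) = 0.1611.
D = 18.32 × (0.4903 − 0.1611) + 4.15 × 0.1611 = 6.030 + 0.6686 = 6.698 mg/L.

D ≈ 6.70 mg/L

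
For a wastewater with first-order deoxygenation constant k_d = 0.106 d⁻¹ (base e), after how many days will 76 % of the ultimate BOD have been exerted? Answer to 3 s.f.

y/L₀ = 1 − e^(−k_d t) = 0.76 ⇒ e^(−k_d t) = 0.240
t = −ln(0.240) / 0.106 = 1.427 / 0.106 = 13.46 d.

t ≈ 13.5 d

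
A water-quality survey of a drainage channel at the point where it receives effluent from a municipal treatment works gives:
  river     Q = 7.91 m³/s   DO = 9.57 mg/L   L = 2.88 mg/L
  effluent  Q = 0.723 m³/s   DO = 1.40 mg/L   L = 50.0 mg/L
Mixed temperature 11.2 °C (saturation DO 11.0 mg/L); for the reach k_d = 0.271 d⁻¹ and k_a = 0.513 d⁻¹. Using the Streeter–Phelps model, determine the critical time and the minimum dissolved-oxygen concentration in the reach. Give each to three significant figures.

Mixed DO = (7.91×9.57 + 0.723×1.40)/(7.91+0.723) = 76.71/8.633 = 8.886 mg/L.
Mixed L₀ = (7.91×2.88 + 0.723×50.0)/(8.633) = 58.93/8.633 = 6.826 mg/L.
Initial deficit D₀ = C_s − DO₀ = 11.0 − 8.886 = 2.114 mg/L.
t_c = (1/0.2420) ln[(0.513/0.271)(1 − 2.114×0.2420/(0.271×6.826))] = 4.132 × ln(1.369) = 1.299 d.
D_c = (0.271/0.513) × 6.826 × e^(−0.271×1.299) = 0.5283 × 6.826 × 0.7032 = 2.536 mg/L.
Minimum DO = 11.0 − 2.536 = 8.464 mg/L.

t_c ≈ 1.30 d; minimum DO ≈ 8.46 mg/L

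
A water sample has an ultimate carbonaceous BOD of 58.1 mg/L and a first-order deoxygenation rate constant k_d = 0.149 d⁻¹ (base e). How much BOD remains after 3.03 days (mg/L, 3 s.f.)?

L_t = L₀ e^(−k_d t) = 58.1 × e^(−0.149×3.03) = 58.1 × 0.6367 = 36.99 mg/L.

L ≈ 37.0 mg/L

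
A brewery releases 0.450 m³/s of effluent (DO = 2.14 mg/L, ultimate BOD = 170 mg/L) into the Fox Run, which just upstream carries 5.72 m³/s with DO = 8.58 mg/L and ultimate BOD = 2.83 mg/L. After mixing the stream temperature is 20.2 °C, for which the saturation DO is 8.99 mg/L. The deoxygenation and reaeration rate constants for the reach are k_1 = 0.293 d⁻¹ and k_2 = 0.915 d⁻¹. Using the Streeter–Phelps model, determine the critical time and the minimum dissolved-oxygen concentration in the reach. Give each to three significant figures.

t_c ≈ 1.62 d; minimum DO ≈ 6.00 mg/L

Mixed DO = (5.72×8.58 + 0.450×2.14)/(5.72+0.450) = 50.04/6.170 = 8.110 mg/L.
Mixed L₀ = (5.72×2.83 + 0.450×170)/(6.170) = 92.69/6.170 = 15.02 mg/L.
Initial deficit D₀ = C_s − DO₀ = 8.99 − 8.110 = 0.8797 mg/L.
t_c = (1/0.6220) ln[(0.915/0.293)(1 − 0.8797×0.6220/(0.293×15.02))] = 1.608 × ln(2.735) = 1.617 d.
D_c = (0.293/0.915) × 15.02 × e^(−0.293×1.617) = 0.3202 × 15.02 × 0.6226 = 2.995 mg/L.
Minimum DO = 8.99 − 2.995 = 5.995 mg/L.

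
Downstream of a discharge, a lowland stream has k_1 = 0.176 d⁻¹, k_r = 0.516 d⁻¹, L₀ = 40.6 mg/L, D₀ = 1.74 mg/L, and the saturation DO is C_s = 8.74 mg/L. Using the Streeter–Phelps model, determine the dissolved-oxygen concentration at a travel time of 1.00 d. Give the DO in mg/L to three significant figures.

k_1 L₀/(k_r−k_1) = 0.176×40.6/(0.516−0.176) = 7.146/0.3400 = 21.02 mg/L.
e^(−k_1 t) = e^(−0.176×1.000) = 0.8386; e^(−k_r t) = e^(−0.516×1.000) = 0.5969.
D = 21.02 × (0.8386 − 0.5969) + 1.74 × 0.5969 = 5.080 + 1.039 = 6.119 mg/L.
DO = C_s − D = 8.74 − 6.119 = 2.621 mg/L.

DO ≈ 2.62 mg/L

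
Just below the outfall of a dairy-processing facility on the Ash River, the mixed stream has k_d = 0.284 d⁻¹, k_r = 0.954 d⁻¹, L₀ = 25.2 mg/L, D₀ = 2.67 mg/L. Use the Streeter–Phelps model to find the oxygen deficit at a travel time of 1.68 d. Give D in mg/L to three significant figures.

D ≈ 5.02 mg/L

k_d L₀/(k_r−k_d) = 0.284×25.2/(0.954−0.284) = 7.157/0.6700 = 10.68 mg/L.
e^(−k_d t) = e^(−0.284×1.680) = 0.6206; e^(−k_r t) = e^(−0.954×1.680) = 0.2013.
D = 10.68 × (0.6206 − 0.2013) + 2.67 × 0.2013 = 4.478 + 0.5376 = 5.016 mg/L.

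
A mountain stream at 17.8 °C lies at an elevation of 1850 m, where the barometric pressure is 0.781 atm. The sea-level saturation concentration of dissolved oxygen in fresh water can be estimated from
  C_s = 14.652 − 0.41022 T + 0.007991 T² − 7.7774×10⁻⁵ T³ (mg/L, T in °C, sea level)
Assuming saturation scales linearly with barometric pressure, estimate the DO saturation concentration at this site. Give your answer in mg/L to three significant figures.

At sea level: C_s = 14.652 − 0.41022×17.8 + 0.007991×17.8² − 7.7774×10⁻⁵×17.8³ = 9.443 mg/L.
Pressure correction: C_s' = 9.443 × 0.781 = 7.375 mg/L.

C_s ≈ 7.38 mg/L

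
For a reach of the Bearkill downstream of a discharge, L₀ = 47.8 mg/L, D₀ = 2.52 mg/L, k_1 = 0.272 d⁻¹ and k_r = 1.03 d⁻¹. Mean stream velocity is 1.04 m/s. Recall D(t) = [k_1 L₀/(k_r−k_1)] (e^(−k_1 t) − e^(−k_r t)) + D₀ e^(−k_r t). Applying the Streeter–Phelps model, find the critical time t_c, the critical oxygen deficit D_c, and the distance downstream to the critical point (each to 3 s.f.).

t_c ≈ 1.55 d; D_c ≈ 8.29 mg/L; x_c ≈ 139 km

At the critical point dD/dt = 0, so k_1 L₀ e^(−k_1 t) = k_r D. Substituting D(t) from the Streeter–Phelps equation and solving for t gives
t_c = ln[(k_r/k_1)(1 − D₀(k_r−k_1)/(k_1 L₀))] / (k_r−k_1).
Here k_r−k_1 = 0.7580 d⁻¹ and 1 − D₀(k_r−k_1)/(k_1 L₀) = 1 − 2.52×0.7580/(0.272×47.8) = 0.8531, so
t_c = ln(3.787 × 0.8531) / 0.7580 = 1.173 / 0.7580 = 1.547 d.
L(t_c) = L₀ e^(−k_1 t_c) = 47.8 × 0.6565 = 31.38 mg/L, and at the critical point k_r D_c = k_1 L, so D_c = (0.272/1.03) × 31.38 = 8.287 mg/L.
x_c = v t_c = 1.04 m/s × 1.547 d × 86400 s/d = 139000 m ≈ 139 km.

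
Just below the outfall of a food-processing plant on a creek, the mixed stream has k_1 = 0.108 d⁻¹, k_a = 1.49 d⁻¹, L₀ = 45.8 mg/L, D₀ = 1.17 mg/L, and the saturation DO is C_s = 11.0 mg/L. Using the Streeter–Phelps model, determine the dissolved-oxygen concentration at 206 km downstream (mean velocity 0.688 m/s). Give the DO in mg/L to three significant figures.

Travel time t = x/v = 206 km / (0.688 m/s) = 206000 m / 0.688 m/s = 299400 s = 3.465 d.
k_1 L₀/(k_a−k_1) = 0.108×45.8/(1.49−0.108) = 4.946/1.382 = 3.579 mg/L.
e^(−k_1 t) = e^(−0.108×3.465) = 0.6878; e^(−k_a t) = e^(−1.49×3.465) = 0.005721.
D = 3.579 × (0.6878 − 0.005721) + 1.17 × 0.005721 = 2.441 + 0.006694 = 2.448 mg/L.
DO = C_s − D = 11.0 − 2.448 = 8.552 mg/L.

DO ≈ 8.55 mg/L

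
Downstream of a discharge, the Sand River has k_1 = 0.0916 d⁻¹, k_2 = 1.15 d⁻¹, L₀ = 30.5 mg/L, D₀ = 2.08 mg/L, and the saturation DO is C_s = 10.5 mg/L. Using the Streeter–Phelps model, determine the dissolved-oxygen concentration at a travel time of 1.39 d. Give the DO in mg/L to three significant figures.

DO ≈ 8.29 mg/L

k_1 L₀/(k_2−k_1) = 0.0916×30.5/(1.15−0.0916) = 2.794/1.058 = 2.640 mg/L.
e^(−k_1 t) = e^(−0.0916×1.390) = 0.8804; e^(−k_2 t) = e^(−1.15×1.390) = 0.2022.
D = 2.640 × (0.8804 − 0.2022) + 2.08 × 0.2022 = 1.790 + 0.4206 = 2.211 mg/L.
DO = C_s − D = 10.5 − 2.211 = 8.289 mg/L.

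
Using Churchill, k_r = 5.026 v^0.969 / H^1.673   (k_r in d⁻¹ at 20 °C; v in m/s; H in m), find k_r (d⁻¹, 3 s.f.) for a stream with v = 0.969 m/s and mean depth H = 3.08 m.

k_r = 5.026 × 0.969^0.969 / 3.08^1.673 = 5.026 × 0.9699 / 6.567 = 0.7424 d⁻¹.

k_r ≈ 0.742 d⁻¹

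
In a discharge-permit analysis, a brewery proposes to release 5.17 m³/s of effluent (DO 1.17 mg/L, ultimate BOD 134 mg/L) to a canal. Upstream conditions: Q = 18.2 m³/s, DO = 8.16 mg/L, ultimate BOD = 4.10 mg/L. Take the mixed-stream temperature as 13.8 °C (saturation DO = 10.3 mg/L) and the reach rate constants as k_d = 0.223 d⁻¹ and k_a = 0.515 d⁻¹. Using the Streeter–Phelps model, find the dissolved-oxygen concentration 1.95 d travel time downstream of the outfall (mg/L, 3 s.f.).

Mixed DO = (18.2×8.16 + 5.17×1.17)/(18.2+5.17) = 154.6/23.37 = 6.614 mg/L.
Mixed L₀ = (18.2×4.10 + 5.17×134)/(23.37) = 767.4/23.37 = 32.84 mg/L.
Initial deficit D₀ = C_s − DO₀ = 10.3 − 6.614 = 3.686 mg/L.
D(1.95) = [0.223×32.84/(0.515−0.223)](e^(−0.223×1.95) − e^(−0.515×1.95)) + 3.686 e^(−0.515×1.95)
= 25.08 × (0.6474 − 0.3663) + 3.686 × 0.3663 = 8.398 mg/L.
DO = 10.3 − 8.398 = 1.902 mg/L.

DO ≈ 1.90 mg/L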